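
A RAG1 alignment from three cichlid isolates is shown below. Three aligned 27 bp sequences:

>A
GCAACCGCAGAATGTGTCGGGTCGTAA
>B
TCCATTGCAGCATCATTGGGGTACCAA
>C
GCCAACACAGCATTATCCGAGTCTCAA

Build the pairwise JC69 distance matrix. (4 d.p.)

d(A,B) = 0.6735, d(A,C) = 0.5876, d(B,C) = 0.5107

A–B: 12/27 sites differ → p ≈ 0.444444, d = −0.75 ln(1 − 0.592592) = 0.673455 ≈ 0.6735.
A–C: 11/27 sites differ → p ≈ 0.407407, d = −0.75 ln(1 − 0.543209) = 0.587647 ≈ 0.5876.
B–C: 10/27 sites differ → p ≈ 0.37037, d = −0.75 ln(1 − 0.493827) = 0.510658 ≈ 0.5107.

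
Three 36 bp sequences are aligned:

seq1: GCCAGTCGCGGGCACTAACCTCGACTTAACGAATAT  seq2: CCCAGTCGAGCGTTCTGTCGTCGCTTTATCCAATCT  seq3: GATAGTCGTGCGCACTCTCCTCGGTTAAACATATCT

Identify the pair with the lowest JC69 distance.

seq1 and seq3

seq1–seq2: 13/36 differ, p = 0.361, d = 0.493.
seq1–seq3: 12/36 differ, p = 0.333, d = 0.441.
seq2–seq3: 13/36 differ, p = 0.361, d = 0.493.
The smallest distance is between seq1 and seq3.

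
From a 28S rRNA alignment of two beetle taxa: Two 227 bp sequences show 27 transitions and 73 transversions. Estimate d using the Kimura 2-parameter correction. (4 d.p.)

0.6675

P = 27/227 ≈ 0.118943 and Q = 73/227 ≈ 0.321586.
Under the Kimura two-parameter model, d = −½ ln(1 − 2P − Q) − ¼ ln(1 − 2Q).
1 − 2P − Q = 0.440528, giving −½ ln(0.440528) = 0.409891.
1 − 2Q = 0.356828, giving −¼ ln(0.356828) = 0.257625.
d = 0.409891 + 0.257625 = 0.667516.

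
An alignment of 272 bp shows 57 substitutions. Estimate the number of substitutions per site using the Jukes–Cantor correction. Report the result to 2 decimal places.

p = 57/272 ≈ 0.209559.
d = −(3/4) ln(1 − 4p/3) = −0.75 ln(1 − 0.279412) = −0.75 ln(0.720588)
  = −0.75 × (-0.327688) = 0.245766 substitutions/site.

0.25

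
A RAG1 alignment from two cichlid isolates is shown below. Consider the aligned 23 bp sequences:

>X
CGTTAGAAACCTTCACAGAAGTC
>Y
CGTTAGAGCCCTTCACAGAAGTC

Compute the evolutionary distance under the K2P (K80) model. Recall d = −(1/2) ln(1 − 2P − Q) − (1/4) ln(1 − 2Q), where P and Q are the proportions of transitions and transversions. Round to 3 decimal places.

0.093

Of 23 sites, 1 differences are transitions and 1 are transversions, so P = 1/23 ≈ 0.043478 and Q = 1/23 ≈ 0.043478.
Under the Kimura two-parameter model, d = −½ ln(1 − 2P − Q) − ¼ ln(1 − 2Q).
1 − 2P − Q = 0.869566, giving −½ ln(0.869566) = 0.069881.
1 − 2Q = 0.913044, giving −¼ ln(0.913044) = 0.022743.
d = 0.069881 + 0.022743 = 0.092624.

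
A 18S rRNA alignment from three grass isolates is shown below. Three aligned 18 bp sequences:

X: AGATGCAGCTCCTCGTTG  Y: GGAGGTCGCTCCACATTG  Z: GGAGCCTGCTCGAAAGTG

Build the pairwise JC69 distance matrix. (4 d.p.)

d(X,Y) = 0.4408, d(X,Z) = 0.8240, d(Y,Z) = 0.4408

X–Y: 6/18 sites differ → p ≈ 0.333333, d = −0.75 ln(1 − 0.444444) = 0.440839 ≈ 0.4408.
X–Z: 9/18 sites differ → p = 0.5, d = −0.75 ln(1 − 0.666667) = 0.823960 ≈ 0.8240.
Y–Z: 6/18 sites differ → p ≈ 0.333333, d = −0.75 ln(1 − 0.444444) = 0.440839 ≈ 0.4408.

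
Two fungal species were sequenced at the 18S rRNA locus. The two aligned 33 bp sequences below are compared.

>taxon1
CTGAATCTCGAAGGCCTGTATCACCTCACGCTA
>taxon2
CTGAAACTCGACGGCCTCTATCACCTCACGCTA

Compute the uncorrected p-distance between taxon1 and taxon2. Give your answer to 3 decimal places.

0.091

The sequences differ at 3 of 33 positions (sites 6, 12, 18).
p = 3/33 = 0.090909… ≈ 0.091 (to 3 d.p.).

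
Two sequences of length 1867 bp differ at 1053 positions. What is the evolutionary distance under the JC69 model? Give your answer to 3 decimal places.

1.046

p = 1053/1867 ≈ 0.564006.
d = −(3/4) ln(1 − 4p/3) = −0.75 ln(1 − 0.752008) = −0.75 ln(0.247992)
  = −0.75 × (-1.394359) = 1.045769 substitutions/site.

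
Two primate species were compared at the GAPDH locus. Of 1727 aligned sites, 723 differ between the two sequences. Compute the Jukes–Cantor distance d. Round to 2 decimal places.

0.61

p = 723/1727 ≈ 0.418645.
d = −(3/4) ln(1 − 4p/3) = −0.75 ln(1 − 0.558193) = −0.75 ln(0.441807)
  = −0.75 × (-0.816882) = 0.612662 substitutions/site.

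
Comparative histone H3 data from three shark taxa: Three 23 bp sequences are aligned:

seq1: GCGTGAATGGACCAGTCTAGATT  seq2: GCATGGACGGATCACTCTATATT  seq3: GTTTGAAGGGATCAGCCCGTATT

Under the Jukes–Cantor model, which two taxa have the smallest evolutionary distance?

seq1 and seq2

seq1–seq2: 6/23 differ, p = 0.261, d = 0.321.
seq1–seq3: 8/23 differ, p = 0.348, d = 0.467.
seq2–seq3: 8/23 differ, p = 0.348, d = 0.467.
The smallest distance is between seq1 and seq2.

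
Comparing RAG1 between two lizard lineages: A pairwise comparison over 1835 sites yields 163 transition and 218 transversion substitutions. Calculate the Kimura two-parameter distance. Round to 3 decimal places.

P = 163/1835 ≈ 0.088828 and Q = 218/1835 ≈ 0.118801.
Under the Kimura two-parameter model, d = −½ ln(1 − 2P − Q) − ¼ ln(1 − 2Q).
1 − 2P − Q = 0.703543, giving −½ ln(0.703543) = 0.175813.
1 − 2Q = 0.762398, giving −¼ ln(0.762398) = 0.067822.
d = 0.175813 + 0.067822 = 0.243635.

0.244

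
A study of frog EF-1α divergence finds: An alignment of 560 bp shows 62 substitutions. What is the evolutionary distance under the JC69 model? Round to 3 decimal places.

p = 62/560 ≈ 0.110714.
d = −(3/4) ln(1 − 4p/3) = −0.75 ln(1 − 0.147619) = −0.75 ln(0.852381)
  = −0.75 × (-0.159722) = 0.119792 substitutions/site.

0.120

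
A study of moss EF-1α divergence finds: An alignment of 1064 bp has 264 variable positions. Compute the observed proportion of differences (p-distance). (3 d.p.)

0.248

p = 264/1064 = 0.248120… ≈ 0.248 (to 3 d.p.).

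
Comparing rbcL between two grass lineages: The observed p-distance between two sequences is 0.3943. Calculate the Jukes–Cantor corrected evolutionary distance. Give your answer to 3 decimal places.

0.559

d = −(3/4) ln(1 − 4p/3) = −0.75 ln(1 − 0.525733) = −0.75 ln(0.474267)
  = −0.75 × (-0.745985) = 0.559489 substitutions/site.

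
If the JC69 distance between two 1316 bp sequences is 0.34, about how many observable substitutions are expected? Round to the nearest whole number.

Invert JC69: p = (3/4)(1 − e^(−4d/3)) = 0.75 × (1 − e^(-0.453333)) = 0.75 × (1 − 0.635506) = 0.273371.
Expected differing sites = pL ≈ 0.273371 × 1316 = 359.756236 ≈ 360.

360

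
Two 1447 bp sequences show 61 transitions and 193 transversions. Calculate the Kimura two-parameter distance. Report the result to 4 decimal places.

P = 61/1447 ≈ 0.042156 and Q = 193/1447 ≈ 0.133379.
Under the Kimura two-parameter model, d = −½ ln(1 − 2P − Q) − ¼ ln(1 − 2Q).
1 − 2P − Q = 0.782309, giving −½ ln(0.782309) = 0.122753.
1 − 2Q = 0.733242, giving −¼ ln(0.733242) = 0.077570.
d = 0.122753 + 0.077570 = 0.200323.

0.2003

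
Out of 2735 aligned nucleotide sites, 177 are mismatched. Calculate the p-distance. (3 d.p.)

0.065

p = 177/2735 = 0.064716… ≈ 0.065 (to 3 d.p.).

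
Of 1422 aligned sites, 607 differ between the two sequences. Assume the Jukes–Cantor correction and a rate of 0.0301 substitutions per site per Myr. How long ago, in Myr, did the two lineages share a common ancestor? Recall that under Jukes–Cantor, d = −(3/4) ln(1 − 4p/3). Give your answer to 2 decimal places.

p = 607/1422 ≈ 0.426864.
d = −(3/4) ln(1 − 4p/3) = −0.75 ln(1 − 0.569152) = −0.75 ln(0.430848)
  = −0.75 × (-0.842000) = 0.631500 substitutions/site.
Under a molecular clock d = 2μt, so t = d/(2μ) = 0.631500 / (2 × 0.0301) = 10.49 Myr.

10.49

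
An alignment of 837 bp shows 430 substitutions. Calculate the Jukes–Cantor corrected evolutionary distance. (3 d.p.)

p = 430/837 ≈ 0.51374.
d = −(3/4) ln(1 − 4p/3) = −0.75 ln(1 − 0.684987) = −0.75 ln(0.315013)
  = −0.75 × (-1.155141) = 0.866356 substitutions/site.

0.866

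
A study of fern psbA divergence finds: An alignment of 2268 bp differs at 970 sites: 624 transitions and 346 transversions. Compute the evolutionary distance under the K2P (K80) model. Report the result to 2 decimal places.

0.70

P = 624/2268 ≈ 0.275132 and Q = 346/2268 ≈ 0.152557.
Under the Kimura two-parameter model, d = −½ ln(1 − 2P − Q) − ¼ ln(1 − 2Q).
1 − 2P − Q = 0.297179, giving −½ ln(0.297179) = 0.606710.
1 − 2Q = 0.694886, giving −¼ ln(0.694886) = 0.091002.
d = 0.606710 + 0.091002 = 0.697712.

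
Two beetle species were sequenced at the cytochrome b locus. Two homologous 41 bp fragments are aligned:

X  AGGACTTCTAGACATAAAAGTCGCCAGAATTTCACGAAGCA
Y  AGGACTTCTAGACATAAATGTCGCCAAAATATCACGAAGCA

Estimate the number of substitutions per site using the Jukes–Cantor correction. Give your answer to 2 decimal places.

The sequences differ at 3 of 41 sites (19, 27, 31), so p = 3/41 ≈ 0.073171.
d = −(3/4) ln(1 − 4p/3) = −0.75 ln(1 − 0.097561) = −0.75 ln(0.902439)
  = −0.75 × (-0.102654) = 0.076991 substitutions/site.

0.08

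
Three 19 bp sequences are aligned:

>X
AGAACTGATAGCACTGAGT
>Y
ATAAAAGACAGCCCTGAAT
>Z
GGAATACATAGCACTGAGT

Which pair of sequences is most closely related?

X and Z

X–Y: 6/19 differ, p = 0.316, d = 0.410.
X–Z: 4/19 differ, p = 0.211, d = 0.247.
Y–Z: 7/19 differ, p = 0.368, d = 0.507.
The smallest distance is between X and Z.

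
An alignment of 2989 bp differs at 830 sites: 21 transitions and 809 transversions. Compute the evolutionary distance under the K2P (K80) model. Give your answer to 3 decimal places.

0.362

P = 21/2989 ≈ 0.007026 and Q = 809/2989 ≈ 0.270659.
Under the Kimura two-parameter model, d = −½ ln(1 − 2P − Q) − ¼ ln(1 − 2Q).
1 − 2P − Q = 0.715289, giving −½ ln(0.715289) = 0.167534.
1 − 2Q = 0.458682, giving −¼ ln(0.458682) = 0.194850.
d = 0.167534 + 0.194850 = 0.362384.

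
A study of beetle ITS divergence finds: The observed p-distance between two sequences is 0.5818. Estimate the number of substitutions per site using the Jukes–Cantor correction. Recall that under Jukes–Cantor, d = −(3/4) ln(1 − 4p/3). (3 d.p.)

1.121

d = −(3/4) ln(1 − 4p/3) = −0.75 ln(1 − 0.775733) = −0.75 ln(0.224267)
  = −0.75 × (-1.494918) = 1.121189 substitutions/site.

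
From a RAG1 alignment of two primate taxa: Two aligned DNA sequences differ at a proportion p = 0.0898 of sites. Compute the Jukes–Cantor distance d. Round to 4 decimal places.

0.0956

d = −(3/4) ln(1 − 4p/3) = −0.75 ln(1 − 0.119733) = −0.75 ln(0.880267)
  = −0.75 × (-0.127530) = 0.095648 substitutions/site.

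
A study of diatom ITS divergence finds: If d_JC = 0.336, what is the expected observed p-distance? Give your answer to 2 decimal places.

0.27

p = (3/4)(1 − e^(−4d/3)) = 0.75 × (1 − e^(-0.448)) = 0.75 × (1 − 0.638905) = 0.270821.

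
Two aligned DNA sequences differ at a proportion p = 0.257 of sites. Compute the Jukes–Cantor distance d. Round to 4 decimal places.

0.3147

d = −(3/4) ln(1 − 4p/3) = −0.75 ln(1 − 0.342667) = −0.75 ln(0.657333)
  = −0.75 × (-0.419565) = 0.314674 substitutions/site.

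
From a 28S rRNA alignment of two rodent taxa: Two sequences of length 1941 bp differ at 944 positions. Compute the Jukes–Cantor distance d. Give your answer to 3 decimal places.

p = 944/1941 ≈ 0.486347.
d = −(3/4) ln(1 − 4p/3) = −0.75 ln(1 − 0.648463) = −0.75 ln(0.351537)
  = −0.75 × (-1.045440) = 0.784080 substitutions/site.

0.784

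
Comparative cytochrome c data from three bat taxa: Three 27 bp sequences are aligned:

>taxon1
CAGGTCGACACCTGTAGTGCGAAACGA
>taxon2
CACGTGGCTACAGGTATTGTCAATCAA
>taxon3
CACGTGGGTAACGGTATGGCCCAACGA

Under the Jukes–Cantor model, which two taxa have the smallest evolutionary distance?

taxon1–taxon2: 11/27 differ, p = 0.407, d = 0.588.
taxon1–taxon3: 10/27 differ, p = 0.370, d = 0.511.
taxon2–taxon3: 8/27 differ, p = 0.296, d = 0.377.
The smallest distance is between taxon2 and taxon3.

taxon2 and taxon3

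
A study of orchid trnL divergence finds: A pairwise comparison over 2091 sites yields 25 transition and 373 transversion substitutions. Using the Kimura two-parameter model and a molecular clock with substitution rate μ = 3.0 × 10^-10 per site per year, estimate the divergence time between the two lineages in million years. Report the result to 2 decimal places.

P = 25/2091 ≈ 0.011956 and Q = 373/2091 ≈ 0.178384.
Under the Kimura two-parameter model, d = −½ ln(1 − 2P − Q) − ¼ ln(1 − 2Q).
1 − 2P − Q = 0.797704, giving −½ ln(0.797704) = 0.113009.
1 − 2Q = 0.643232, giving −¼ ln(0.643232) = 0.110312.
d = 0.113009 + 0.110312 = 0.223321.
Under a molecular clock d = 2μt, so t = d/(2μ) = 0.223321 / (2 × 3.0 × 10^-10) = 372.20 million years.

372.20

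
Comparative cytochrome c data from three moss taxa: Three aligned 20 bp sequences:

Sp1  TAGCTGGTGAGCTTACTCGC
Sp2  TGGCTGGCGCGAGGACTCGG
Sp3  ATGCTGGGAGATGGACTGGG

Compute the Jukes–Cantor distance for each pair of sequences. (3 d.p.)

Sp1–Sp2: 7/20 sites differ → p = 0.35, d = −0.75 ln(1 − 0.466667) = 0.471457 ≈ 0.471.
Sp1–Sp3: 11/20 sites differ → p = 0.55, d = −0.75 ln(1 − 0.733333) = 0.991316 ≈ 0.991.
Sp2–Sp3: 8/20 sites differ → p = 0.4, d = −0.75 ln(1 − 0.533333) = 0.571605 ≈ 0.572.

d(Sp1,Sp2) = 0.471, d(Sp1,Sp3) = 0.991, d(Sp2,Sp3) = 0.572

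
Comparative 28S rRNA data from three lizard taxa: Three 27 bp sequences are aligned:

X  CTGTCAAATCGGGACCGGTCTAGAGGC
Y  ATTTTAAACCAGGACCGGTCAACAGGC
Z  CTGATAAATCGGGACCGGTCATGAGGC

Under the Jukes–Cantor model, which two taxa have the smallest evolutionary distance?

X and Z

X–Y: 7/27 differ, p = 0.259, d = 0.318.
X–Z: 4/27 differ, p = 0.148, d = 0.165.
Y–Z: 7/27 differ, p = 0.259, d = 0.318.
The smallest distance is between X and Z.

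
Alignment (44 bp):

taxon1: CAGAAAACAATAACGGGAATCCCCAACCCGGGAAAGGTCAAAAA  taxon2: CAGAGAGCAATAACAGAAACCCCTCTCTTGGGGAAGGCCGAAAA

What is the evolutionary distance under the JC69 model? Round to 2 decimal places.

0.38

The sequences differ at 13 of 44 sites, so p = 13/44 ≈ 0.295455.
d = −(3/4) ln(1 − 4p/3) = −0.75 ln(1 − 0.39394) = −0.75 ln(0.60606)
  = −0.75 × (-0.500776) = 0.375582 substitutions/site.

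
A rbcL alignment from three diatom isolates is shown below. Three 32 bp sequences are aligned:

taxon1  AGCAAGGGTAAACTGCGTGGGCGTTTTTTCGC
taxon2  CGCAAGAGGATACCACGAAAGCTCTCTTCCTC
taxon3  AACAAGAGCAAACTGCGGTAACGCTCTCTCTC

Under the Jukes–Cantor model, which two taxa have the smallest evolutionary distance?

taxon1–taxon2: 14/32 differ, p = 0.438, d = 0.657.
taxon1–taxon3: 11/32 differ, p = 0.344, d = 0.460.
taxon2–taxon3: 12/32 differ, p = 0.375, d = 0.520.
The smallest distance is between taxon1 and taxon3.

taxon1 and taxon3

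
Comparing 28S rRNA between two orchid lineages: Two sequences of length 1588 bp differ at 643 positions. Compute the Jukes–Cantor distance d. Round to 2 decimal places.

p = 643/1588 ≈ 0.404912.
d = −(3/4) ln(1 − 4p/3) = −0.75 ln(1 − 0.539883) = −0.75 ln(0.460117)
  = −0.75 × (-0.776274) = 0.582206 substitutions/site.

0.58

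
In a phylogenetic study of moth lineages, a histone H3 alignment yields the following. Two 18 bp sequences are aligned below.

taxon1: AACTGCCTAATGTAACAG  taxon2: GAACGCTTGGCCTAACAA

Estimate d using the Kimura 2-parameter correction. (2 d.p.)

Of 18 sites, 7 differences are transitions and 2 are transversions, so P = 7/18 ≈ 0.388889 and Q = 2/18 ≈ 0.111111.
Under the Kimura two-parameter model, d = −½ ln(1 − 2P − Q) − ¼ ln(1 − 2Q).
1 − 2P − Q = 0.111111, giving −½ ln(0.111111) = 1.098613.
1 − 2Q = 0.777778, giving −¼ ln(0.777778) = 0.062829.
d = 1.098613 + 0.062829 = 1.161442.

1.16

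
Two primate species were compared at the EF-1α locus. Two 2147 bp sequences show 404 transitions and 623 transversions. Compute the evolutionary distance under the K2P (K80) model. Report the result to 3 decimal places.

0.766

P = 404/2147 ≈ 0.18817 and Q = 623/2147 ≈ 0.290172.
Under the Kimura two-parameter model, d = −½ ln(1 − 2P − Q) − ¼ ln(1 − 2Q).
1 − 2P − Q = 0.333488, giving −½ ln(0.333488) = 0.549074.
1 − 2Q = 0.419656, giving −¼ ln(0.419656) = 0.217080.
d = 0.549074 + 0.217080 = 0.766154.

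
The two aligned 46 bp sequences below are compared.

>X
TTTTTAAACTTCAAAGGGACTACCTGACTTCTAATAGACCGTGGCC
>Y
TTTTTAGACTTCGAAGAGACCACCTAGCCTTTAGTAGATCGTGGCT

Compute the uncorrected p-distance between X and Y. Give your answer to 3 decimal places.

The sequences differ at 11 of 46 positions.
p = 11/46 = 0.239130… ≈ 0.239 (to 3 d.p.).

0.239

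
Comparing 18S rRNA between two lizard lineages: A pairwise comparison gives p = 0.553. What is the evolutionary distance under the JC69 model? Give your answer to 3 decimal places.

1.003

d = −(3/4) ln(1 − 4p/3) = −0.75 ln(1 − 0.737333) = −0.75 ln(0.262667)
  = −0.75 × (-1.336868) = 1.002651 substitutions/site.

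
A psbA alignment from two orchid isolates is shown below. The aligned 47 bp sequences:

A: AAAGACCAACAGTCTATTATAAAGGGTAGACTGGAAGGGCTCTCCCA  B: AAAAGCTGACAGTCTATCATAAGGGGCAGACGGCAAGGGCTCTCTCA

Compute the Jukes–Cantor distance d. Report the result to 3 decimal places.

0.250

The sequences differ at 10 of 47 sites (4, 5, 7, 8, 18, 23, 27, 32, 34, 45), so p = 10/47 ≈ 0.212766.
d = −(3/4) ln(1 − 4p/3) = −0.75 ln(1 − 0.283688) = −0.75 ln(0.716312)
  = −0.75 × (-0.333639) = 0.250229 substitutions/site.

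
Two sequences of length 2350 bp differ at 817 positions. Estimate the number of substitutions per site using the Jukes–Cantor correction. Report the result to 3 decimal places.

0.467

p = 817/2350 ≈ 0.34766.
d = −(3/4) ln(1 − 4p/3) = −0.75 ln(1 − 0.463547) = −0.75 ln(0.536453)
  = −0.75 × (-0.622776) = 0.467082 substitutions/site.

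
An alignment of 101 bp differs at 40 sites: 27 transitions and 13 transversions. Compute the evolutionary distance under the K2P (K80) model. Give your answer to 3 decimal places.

0.619

P = 27/101 ≈ 0.267327 and Q = 13/101 ≈ 0.128713.
Under the Kimura two-parameter model, d = −½ ln(1 − 2P − Q) − ¼ ln(1 − 2Q).
1 − 2P − Q = 0.336633, giving −½ ln(0.336633) = 0.544381.
1 − 2Q = 0.742574, giving −¼ ln(0.742574) = 0.074408.
d = 0.544381 + 0.074408 = 0.618789.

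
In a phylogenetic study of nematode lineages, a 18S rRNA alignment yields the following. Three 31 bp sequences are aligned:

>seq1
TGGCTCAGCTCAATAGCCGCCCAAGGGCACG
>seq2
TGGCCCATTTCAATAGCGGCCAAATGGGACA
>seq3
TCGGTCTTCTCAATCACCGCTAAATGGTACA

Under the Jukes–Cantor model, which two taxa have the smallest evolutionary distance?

seq1 and seq2

seq1–seq2: 8/31 differ, p = 0.258, d = 0.316.
seq1–seq3: 11/31 differ, p = 0.355, d = 0.481.
seq2–seq3: 10/31 differ, p = 0.323, d = 0.422.
The smallest distance is between seq1 and seq2.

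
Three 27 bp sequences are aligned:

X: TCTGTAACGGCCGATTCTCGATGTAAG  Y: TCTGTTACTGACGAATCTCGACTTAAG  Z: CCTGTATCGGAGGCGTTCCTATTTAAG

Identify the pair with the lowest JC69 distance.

X–Y: 6/27 differ, p = 0.222, d = 0.264.
X–Z: 10/27 differ, p = 0.370, d = 0.511.
Y–Z: 11/27 differ, p = 0.407, d = 0.588.
The smallest distance is between X and Y.

X and Y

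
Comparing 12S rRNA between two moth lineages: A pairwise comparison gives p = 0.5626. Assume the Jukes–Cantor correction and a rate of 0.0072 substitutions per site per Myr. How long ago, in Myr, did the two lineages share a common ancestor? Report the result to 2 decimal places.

72.23

d = −(3/4) ln(1 − 4p/3) = −0.75 ln(1 − 0.750133) = −0.75 ln(0.249867)
  = −0.75 × (-1.386827) = 1.040120 substitutions/site.
Under a molecular clock d = 2μt, so t = d/(2μ) = 1.040120 / (2 × 0.0072) = 72.23 Myr.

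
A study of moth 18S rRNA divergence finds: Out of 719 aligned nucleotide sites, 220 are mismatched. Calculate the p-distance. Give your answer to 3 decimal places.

0.306

p = 220/719 = 0.305980… ≈ 0.306 (to 3 d.p.).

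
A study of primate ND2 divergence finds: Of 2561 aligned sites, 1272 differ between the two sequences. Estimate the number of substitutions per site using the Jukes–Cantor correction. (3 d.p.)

p = 1272/2561 ≈ 0.496681.
d = −(3/4) ln(1 − 4p/3) = −0.75 ln(1 − 0.662241) = −0.75 ln(0.337759)
  = −0.75 × (-1.085423) = 0.814067 substitutions/site.

0.814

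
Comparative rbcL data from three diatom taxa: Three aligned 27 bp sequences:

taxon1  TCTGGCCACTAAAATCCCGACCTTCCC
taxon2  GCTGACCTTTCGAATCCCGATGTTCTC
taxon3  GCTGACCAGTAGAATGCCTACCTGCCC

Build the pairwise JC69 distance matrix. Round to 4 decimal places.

taxon1–taxon2: 9/27 sites differ → p ≈ 0.333333, d = −0.75 ln(1 − 0.444444) = 0.440839 ≈ 0.4408.
taxon1–taxon3: 7/27 sites differ → p ≈ 0.259259, d = −0.75 ln(1 − 0.345679) = 0.318118 ≈ 0.3181.
taxon2–taxon3: 9/27 sites differ → p ≈ 0.333333, d = −0.75 ln(1 − 0.444444) = 0.440839 ≈ 0.4408.

d(taxon1,taxon2) = 0.4408, d(taxon1,taxon3) = 0.3181, d(taxon2,taxon3) = 0.4408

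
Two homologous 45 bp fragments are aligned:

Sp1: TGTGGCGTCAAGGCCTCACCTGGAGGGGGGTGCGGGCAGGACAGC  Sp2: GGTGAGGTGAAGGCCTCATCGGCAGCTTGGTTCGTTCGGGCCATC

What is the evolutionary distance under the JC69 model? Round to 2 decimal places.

The sequences differ at 16 of 45 sites, so p = 16/45 ≈ 0.355556.
d = −(3/4) ln(1 − 4p/3) = −0.75 ln(1 − 0.474075) = −0.75 ln(0.525925)
  = −0.75 × (-0.642597) = 0.481948 substitutions/site.

0.48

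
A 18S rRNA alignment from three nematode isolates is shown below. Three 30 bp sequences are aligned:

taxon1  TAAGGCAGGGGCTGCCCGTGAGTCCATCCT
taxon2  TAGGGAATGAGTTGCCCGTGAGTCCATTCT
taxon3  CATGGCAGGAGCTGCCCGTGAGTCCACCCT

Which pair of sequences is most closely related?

taxon1 and taxon3

taxon1–taxon2: 6/30 differ, p = 0.200, d = 0.233.
taxon1–taxon3: 4/30 differ, p = 0.133, d = 0.147.
taxon2–taxon3: 7/30 differ, p = 0.233, d = 0.280.
The smallest distance is between taxon1 and taxon3.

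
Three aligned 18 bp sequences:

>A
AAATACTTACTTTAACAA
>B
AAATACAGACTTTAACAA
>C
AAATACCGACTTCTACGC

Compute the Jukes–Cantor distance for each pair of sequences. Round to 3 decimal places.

d(A,B) = 0.120, d(A,C) = 0.441, d(B,C) = 0.347

A–B: 2/18 sites differ → p ≈ 0.111111, d = −0.75 ln(1 − 0.148148) = 0.120257 ≈ 0.120.
A–C: 6/18 sites differ → p ≈ 0.333333, d = −0.75 ln(1 − 0.444444) = 0.440839 ≈ 0.441.
B–C: 5/18 sites differ → p ≈ 0.277778, d = −0.75 ln(1 − 0.370371) = 0.346968 ≈ 0.347.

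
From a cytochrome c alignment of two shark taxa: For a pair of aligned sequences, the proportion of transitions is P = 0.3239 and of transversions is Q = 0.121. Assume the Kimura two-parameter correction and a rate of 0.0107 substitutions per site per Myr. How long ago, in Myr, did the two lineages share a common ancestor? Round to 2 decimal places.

37.45

Under the Kimura two-parameter model, d = −½ ln(1 − 2P − Q) − ¼ ln(1 − 2Q).
1 − 2P − Q = 0.2312, giving −½ ln(0.2312) = 0.732236.
1 − 2Q = 0.758, giving −¼ ln(0.758) = 0.069268.
d = 0.732236 + 0.069268 = 0.801504.
Under a molecular clock d = 2μt, so t = d/(2μ) = 0.801504 / (2 × 0.0107) = 37.45 Myr.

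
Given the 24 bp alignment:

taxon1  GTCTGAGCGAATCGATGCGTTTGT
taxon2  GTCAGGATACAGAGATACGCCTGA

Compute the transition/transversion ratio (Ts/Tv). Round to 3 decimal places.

1.400

Transitions are A↔G and C↔T; transversions are all other mismatches.
Transitions: 7. Transversions: 5.
R = 7/5 = 1.400.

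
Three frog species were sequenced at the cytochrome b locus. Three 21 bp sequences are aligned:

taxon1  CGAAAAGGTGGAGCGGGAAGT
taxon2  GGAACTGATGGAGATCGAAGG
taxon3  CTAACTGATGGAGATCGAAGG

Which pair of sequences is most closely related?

taxon2 and taxon3

taxon1–taxon2: 8/21 differ, p = 0.381, d = 0.532.
taxon1–taxon3: 8/21 differ, p = 0.381, d = 0.532.
taxon2–taxon3: 2/21 differ, p = 0.095, d = 0.102.
The smallest distance is between taxon2 and taxon3.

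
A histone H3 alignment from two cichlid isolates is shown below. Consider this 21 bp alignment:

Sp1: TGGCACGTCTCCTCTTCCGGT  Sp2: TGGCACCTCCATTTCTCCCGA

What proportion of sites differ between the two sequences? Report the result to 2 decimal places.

The sequences differ at 8 of 21 positions (sites 7, 10, 11, 12, 14, 15, 19, 21).
p = 8/21 = 0.380952… ≈ 0.38 (to 2 d.p.).

0.38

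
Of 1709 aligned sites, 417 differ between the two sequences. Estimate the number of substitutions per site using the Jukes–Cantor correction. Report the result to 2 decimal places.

0.30

p = 417/1709 ≈ 0.244002.
d = −(3/4) ln(1 − 4p/3) = −0.75 ln(1 − 0.325336) = −0.75 ln(0.674664)
  = −0.75 × (-0.393540) = 0.295155 substitutions/site.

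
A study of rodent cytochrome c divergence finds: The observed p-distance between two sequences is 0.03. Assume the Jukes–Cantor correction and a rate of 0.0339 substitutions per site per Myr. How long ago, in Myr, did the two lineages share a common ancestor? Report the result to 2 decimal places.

0.45

d = −(3/4) ln(1 − 4p/3) = −0.75 ln(1 − 0.04) = −0.75 ln(0.96)
  = −0.75 × (-0.040822) = 0.030617 substitutions/site.
Under a molecular clock d = 2μt, so t = d/(2μ) = 0.030617 / (2 × 0.0339) = 0.45 Myr.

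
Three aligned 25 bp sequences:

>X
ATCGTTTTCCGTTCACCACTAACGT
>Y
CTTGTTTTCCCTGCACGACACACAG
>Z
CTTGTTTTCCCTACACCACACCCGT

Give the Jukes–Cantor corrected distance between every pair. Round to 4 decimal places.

d(X,Y) = 0.4904, d(X,Z) = 0.3505, d(Y,Z) = 0.2326

X–Y: 9/25 sites differ → p = 0.36, d = −0.75 ln(1 − 0.48) = 0.490445 ≈ 0.4904.
X–Z: 7/25 sites differ → p = 0.28, d = −0.75 ln(1 − 0.373333) = 0.350505 ≈ 0.3505.
Y–Z: 5/25 sites differ → p = 0.2, d = −0.75 ln(1 − 0.266667) = 0.232617 ≈ 0.2326.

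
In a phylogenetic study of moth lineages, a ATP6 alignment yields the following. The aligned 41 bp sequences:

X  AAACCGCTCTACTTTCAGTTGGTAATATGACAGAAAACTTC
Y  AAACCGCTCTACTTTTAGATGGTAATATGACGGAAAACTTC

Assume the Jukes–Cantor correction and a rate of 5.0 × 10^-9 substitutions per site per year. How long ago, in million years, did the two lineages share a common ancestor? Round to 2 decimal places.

The sequences differ at 3 of 41 sites (16, 19, 32), so p = 3/41 ≈ 0.073171.
d = −(3/4) ln(1 − 4p/3) = −0.75 ln(1 − 0.097561) = −0.75 ln(0.902439)
  = −0.75 × (-0.102654) = 0.076991 substitutions/site.
Under a molecular clock d = 2μt, so t = d/(2μ) = 0.076991 / (2 × 5.0 × 10^-9) = 7.70 million years.

7.70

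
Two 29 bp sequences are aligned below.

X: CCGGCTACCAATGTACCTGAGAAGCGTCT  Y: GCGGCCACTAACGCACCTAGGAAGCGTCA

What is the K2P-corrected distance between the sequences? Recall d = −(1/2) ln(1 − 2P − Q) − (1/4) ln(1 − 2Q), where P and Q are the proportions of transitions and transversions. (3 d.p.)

0.367

Of 29 sites, 6 differences are transitions and 2 are transversions, so P = 6/29 ≈ 0.206897 and Q = 2/29 ≈ 0.068966.
Under the Kimura two-parameter model, d = −½ ln(1 − 2P − Q) − ¼ ln(1 − 2Q).
1 − 2P − Q = 0.51724, giving −½ ln(0.51724) = 0.329624.
1 − 2Q = 0.862068, giving −¼ ln(0.862068) = 0.037105.
d = 0.329624 + 0.037105 = 0.366729.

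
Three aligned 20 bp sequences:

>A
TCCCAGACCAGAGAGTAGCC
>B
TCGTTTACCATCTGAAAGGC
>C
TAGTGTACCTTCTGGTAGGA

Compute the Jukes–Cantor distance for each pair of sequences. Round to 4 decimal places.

A–B: 11/20 sites differ → p = 0.55, d = −0.75 ln(1 − 0.733333) = 0.991316 ≈ 0.9913.
A–C: 12/20 sites differ → p = 0.6, d = −0.75 ln(1 − 0.8) = 1.207078 ≈ 1.2071.
B–C: 6/20 sites differ → p = 0.3, d = −0.75 ln(1 − 0.4) = 0.383119 ≈ 0.3831.

d(A,B) = 0.9913, d(A,C) = 1.2071, d(B,C) = 0.3831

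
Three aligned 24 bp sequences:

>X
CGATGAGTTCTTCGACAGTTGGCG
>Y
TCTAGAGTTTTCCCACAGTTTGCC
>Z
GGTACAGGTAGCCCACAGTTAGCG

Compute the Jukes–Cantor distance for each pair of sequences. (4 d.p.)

X–Y: 9/24 sites differ → p = 0.375, d = −0.75 ln(1 − 0.5) = 0.519860 ≈ 0.5199.
X–Z: 10/24 sites differ → p ≈ 0.416667, d = −0.75 ln(1 − 0.555556) = 0.608198 ≈ 0.6082.
Y–Z: 8/24 sites differ → p ≈ 0.333333, d = −0.75 ln(1 − 0.444444) = 0.440839 ≈ 0.4408.

d(X,Y) = 0.5199, d(X,Z) = 0.6082, d(Y,Z) = 0.4408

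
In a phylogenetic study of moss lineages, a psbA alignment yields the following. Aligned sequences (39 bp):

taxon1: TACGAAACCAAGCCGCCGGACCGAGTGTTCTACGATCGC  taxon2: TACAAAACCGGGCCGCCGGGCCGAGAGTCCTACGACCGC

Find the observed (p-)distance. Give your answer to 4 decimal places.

0.1795

The sequences differ at 7 of 39 positions (sites 4, 10, 11, 20, 26, 29, 36).
p = 7/39 = 0.179487… ≈ 0.1795 (to 4 d.p.).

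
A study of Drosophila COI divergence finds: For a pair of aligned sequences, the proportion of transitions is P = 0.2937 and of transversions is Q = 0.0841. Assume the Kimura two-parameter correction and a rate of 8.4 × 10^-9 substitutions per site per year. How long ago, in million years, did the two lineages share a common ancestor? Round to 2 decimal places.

35.87

Under the Kimura two-parameter model, d = −½ ln(1 − 2P − Q) − ¼ ln(1 − 2Q).
1 − 2P − Q = 0.3285, giving −½ ln(0.3285) = 0.556609.
1 − 2Q = 0.8318, giving −¼ ln(0.8318) = 0.046041.
d = 0.556609 + 0.046041 = 0.602650.
Under a molecular clock d = 2μt, so t = d/(2μ) = 0.602650 / (2 × 8.4 × 10^-9) = 35.87 million years.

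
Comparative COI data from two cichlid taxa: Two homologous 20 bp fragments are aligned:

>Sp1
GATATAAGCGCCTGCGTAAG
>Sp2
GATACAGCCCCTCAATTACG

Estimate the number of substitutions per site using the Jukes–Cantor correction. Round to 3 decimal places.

0.824

The sequences differ at 10 of 20 sites (5, 7, 8, 10, 12, 13, 14, 15, 16, 19), so p = 10/20 = 0.5.
d = −(3/4) ln(1 − 4p/3) = −0.75 ln(1 − 0.666667) = −0.75 ln(0.333333)
  = −0.75 × (-1.098613) = 0.823960 substitutions/site.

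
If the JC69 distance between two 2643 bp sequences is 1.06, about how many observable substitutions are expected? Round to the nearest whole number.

1500

Invert JC69: p = (3/4)(1 − e^(−4d/3)) = 0.75 × (1 − e^(-1.413333)) = 0.75 × (1 − 0.243331) = 0.567502.
Expected differing sites = pL ≈ 0.567502 × 2643 = 1499.907786 ≈ 1500.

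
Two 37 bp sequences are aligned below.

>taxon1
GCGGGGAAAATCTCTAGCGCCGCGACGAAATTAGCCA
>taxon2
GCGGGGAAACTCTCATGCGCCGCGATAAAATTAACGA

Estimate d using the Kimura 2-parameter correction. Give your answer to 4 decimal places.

Of 37 sites, 3 differences are transitions and 4 are transversions, so P = 3/37 ≈ 0.081081 and Q = 4/37 ≈ 0.108108.
Under the Kimura two-parameter model, d = −½ ln(1 − 2P − Q) − ¼ ln(1 − 2Q).
1 − 2P − Q = 0.72973, giving −½ ln(0.72973) = 0.157540.
1 − 2Q = 0.783784, giving −¼ ln(0.783784) = 0.060905.
d = 0.157540 + 0.060905 = 0.218445.

0.2184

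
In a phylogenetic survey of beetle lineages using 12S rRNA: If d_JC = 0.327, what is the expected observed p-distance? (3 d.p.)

p = (3/4)(1 − e^(−4d/3)) = 0.75 × (1 − e^(-0.436)) = 0.75 × (1 − 0.646618) = 0.265037.

0.265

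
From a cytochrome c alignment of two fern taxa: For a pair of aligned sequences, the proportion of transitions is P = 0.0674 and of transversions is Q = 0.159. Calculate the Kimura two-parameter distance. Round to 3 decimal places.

0.270

Under the Kimura two-parameter model, d = −½ ln(1 − 2P − Q) − ¼ ln(1 − 2Q).
1 − 2P − Q = 0.7062, giving −½ ln(0.7062) = 0.173928.
1 − 2Q = 0.682, giving −¼ ln(0.682) = 0.095681.
d = 0.173928 + 0.095681 = 0.269609.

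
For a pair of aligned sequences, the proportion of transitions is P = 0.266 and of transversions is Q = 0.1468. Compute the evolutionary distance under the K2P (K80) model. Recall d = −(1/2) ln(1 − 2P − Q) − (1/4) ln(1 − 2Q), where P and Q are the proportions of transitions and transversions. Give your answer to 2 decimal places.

0.65

Under the Kimura two-parameter model, d = −½ ln(1 − 2P − Q) − ¼ ln(1 − 2Q).
1 − 2P − Q = 0.3212, giving −½ ln(0.3212) = 0.567846.
1 − 2Q = 0.7064, giving −¼ ln(0.7064) = 0.086893.
d = 0.567846 + 0.086893 = 0.654739.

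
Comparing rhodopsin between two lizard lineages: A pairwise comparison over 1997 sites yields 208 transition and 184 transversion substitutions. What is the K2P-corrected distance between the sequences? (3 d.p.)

P = 208/1997 ≈ 0.104156 and Q = 184/1997 ≈ 0.092138.
Under the Kimura two-parameter model, d = −½ ln(1 − 2P − Q) − ¼ ln(1 − 2Q).
1 − 2P − Q = 0.69955, giving −½ ln(0.69955) = 0.178659.
1 − 2Q = 0.815724, giving −¼ ln(0.815724) = 0.050920.
d = 0.178659 + 0.050920 = 0.229579.

0.230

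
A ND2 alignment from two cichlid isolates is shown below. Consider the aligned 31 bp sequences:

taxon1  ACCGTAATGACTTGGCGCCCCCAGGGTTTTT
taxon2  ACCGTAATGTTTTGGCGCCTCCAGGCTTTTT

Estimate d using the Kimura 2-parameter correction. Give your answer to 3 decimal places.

0.142

Of 31 sites, 2 differences are transitions and 2 are transversions, so P = 2/31 ≈ 0.064516 and Q = 2/31 ≈ 0.064516.
Under the Kimura two-parameter model, d = −½ ln(1 − 2P − Q) − ¼ ln(1 − 2Q).
1 − 2P − Q = 0.806452, giving −½ ln(0.806452) = 0.107555.
1 − 2Q = 0.870968, giving −¼ ln(0.870968) = 0.034538.
d = 0.107555 + 0.034538 = 0.142093.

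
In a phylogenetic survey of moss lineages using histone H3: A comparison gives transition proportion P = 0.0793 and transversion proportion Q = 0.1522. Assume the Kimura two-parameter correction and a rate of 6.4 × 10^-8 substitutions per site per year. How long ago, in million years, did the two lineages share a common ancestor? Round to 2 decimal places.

2.16

Under the Kimura two-parameter model, d = −½ ln(1 − 2P − Q) − ¼ ln(1 − 2Q).
1 − 2P − Q = 0.6892, giving −½ ln(0.6892) = 0.186112.
1 − 2Q = 0.6956, giving −¼ ln(0.6956) = 0.090745.
d = 0.186112 + 0.090745 = 0.276857.
Under a molecular clock d = 2μt, so t = d/(2μ) = 0.276857 / (2 × 6.4 × 10^-8) = 2.16 million years.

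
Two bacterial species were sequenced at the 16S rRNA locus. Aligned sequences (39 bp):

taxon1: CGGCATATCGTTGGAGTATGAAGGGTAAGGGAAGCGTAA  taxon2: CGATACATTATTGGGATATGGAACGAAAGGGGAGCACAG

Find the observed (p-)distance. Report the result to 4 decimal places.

The sequences differ at 15 of 39 positions.
p = 15/39 = 0.384615… ≈ 0.3846 (to 4 d.p.).

0.3846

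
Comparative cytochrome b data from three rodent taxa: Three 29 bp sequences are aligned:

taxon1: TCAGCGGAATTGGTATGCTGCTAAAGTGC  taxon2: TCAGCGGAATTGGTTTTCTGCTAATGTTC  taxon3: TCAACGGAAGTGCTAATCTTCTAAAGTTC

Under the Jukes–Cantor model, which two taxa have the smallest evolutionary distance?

taxon1 and taxon2

taxon1–taxon2: 4/29 differ, p = 0.138, d = 0.152.
taxon1–taxon3: 7/29 differ, p = 0.241, d = 0.291.
taxon2–taxon3: 7/29 differ, p = 0.241, d = 0.291.
The smallest distance is between taxon1 and taxon2.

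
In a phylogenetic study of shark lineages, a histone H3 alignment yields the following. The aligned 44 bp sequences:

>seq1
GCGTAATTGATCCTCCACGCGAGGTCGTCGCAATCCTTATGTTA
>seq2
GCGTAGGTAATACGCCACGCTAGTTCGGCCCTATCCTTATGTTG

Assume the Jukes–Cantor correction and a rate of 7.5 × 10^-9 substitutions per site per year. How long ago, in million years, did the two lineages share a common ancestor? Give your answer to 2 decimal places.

20.27

The sequences differ at 11 of 44 sites, so p = 11/44 = 0.25.
d = −(3/4) ln(1 − 4p/3) = −0.75 ln(1 − 0.333333) = −0.75 ln(0.666667)
  = −0.75 × (-0.405465) = 0.304099 substitutions/site.
Under a molecular clock d = 2μt, so t = d/(2μ) = 0.304099 / (2 × 7.5 × 10^-9) = 20.27 million years.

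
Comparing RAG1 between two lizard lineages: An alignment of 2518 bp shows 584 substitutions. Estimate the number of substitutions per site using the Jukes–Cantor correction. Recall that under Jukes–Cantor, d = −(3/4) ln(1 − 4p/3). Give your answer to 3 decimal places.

p = 584/2518 ≈ 0.23193.
d = −(3/4) ln(1 − 4p/3) = −0.75 ln(1 − 0.30924) = −0.75 ln(0.69076)
  = −0.75 × (-0.369963) = 0.277472 substitutions/site.

0.277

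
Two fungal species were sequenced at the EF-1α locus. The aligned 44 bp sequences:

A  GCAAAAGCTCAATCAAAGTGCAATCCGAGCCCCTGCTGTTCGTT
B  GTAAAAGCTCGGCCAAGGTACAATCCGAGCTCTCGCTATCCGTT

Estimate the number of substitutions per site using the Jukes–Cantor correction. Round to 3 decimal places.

0.304

The sequences differ at 11 of 44 sites, so p = 11/44 = 0.25.
d = −(3/4) ln(1 − 4p/3) = −0.75 ln(1 − 0.333333) = −0.75 ln(0.666667)
  = −0.75 × (-0.405465) = 0.304099 substitutions/site.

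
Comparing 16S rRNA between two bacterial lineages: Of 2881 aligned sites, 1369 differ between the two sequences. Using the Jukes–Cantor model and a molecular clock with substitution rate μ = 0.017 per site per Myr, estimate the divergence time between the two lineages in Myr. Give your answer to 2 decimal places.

p = 1369/2881 ≈ 0.475182.
d = −(3/4) ln(1 − 4p/3) = −0.75 ln(1 − 0.633576) = −0.75 ln(0.366424)
  = −0.75 × (-1.003964) = 0.752973 substitutions/site.
Under a molecular clock d = 2μt, so t = d/(2μ) = 0.752973 / (2 × 0.017) = 22.15 Myr.

22.15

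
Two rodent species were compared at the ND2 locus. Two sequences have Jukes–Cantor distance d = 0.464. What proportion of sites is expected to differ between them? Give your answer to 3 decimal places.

0.346

p = (3/4)(1 − e^(−4d/3)) = 0.75 × (1 − e^(-0.618667)) = 0.75 × (1 − 0.538662) = 0.346004.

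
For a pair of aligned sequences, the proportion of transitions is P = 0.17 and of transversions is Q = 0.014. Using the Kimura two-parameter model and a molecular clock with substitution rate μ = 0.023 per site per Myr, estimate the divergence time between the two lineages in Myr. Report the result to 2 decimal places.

4.90

Under the Kimura two-parameter model, d = −½ ln(1 − 2P − Q) − ¼ ln(1 − 2Q).
1 − 2P − Q = 0.646, giving −½ ln(0.646) = 0.218478.
1 − 2Q = 0.972, giving −¼ ln(0.972) = 0.007100.
d = 0.218478 + 0.007100 = 0.225578.
Under a molecular clock d = 2μt, so t = d/(2μ) = 0.225578 / (2 × 0.023) = 4.90 Myr.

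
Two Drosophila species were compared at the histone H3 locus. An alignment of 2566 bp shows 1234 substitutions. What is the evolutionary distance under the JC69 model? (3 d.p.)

p = 1234/2566 ≈ 0.480904.
d = −(3/4) ln(1 − 4p/3) = −0.75 ln(1 − 0.641205) = −0.75 ln(0.358795)
  = −0.75 × (-1.025004) = 0.768753 substitutions/site.

0.769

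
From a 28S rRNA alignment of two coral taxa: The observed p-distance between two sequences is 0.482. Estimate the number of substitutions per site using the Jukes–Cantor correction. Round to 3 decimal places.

0.772

d = −(3/4) ln(1 − 4p/3) = −0.75 ln(1 − 0.642667) = −0.75 ln(0.357333)
  = −0.75 × (-1.029087) = 0.771815 substitutions/site.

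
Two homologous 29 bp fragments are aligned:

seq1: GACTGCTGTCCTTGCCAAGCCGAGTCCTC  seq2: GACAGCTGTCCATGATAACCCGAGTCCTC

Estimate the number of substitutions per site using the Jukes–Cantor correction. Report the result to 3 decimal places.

0.196

The sequences differ at 5 of 29 sites (4, 12, 15, 16, 19), so p = 5/29 ≈ 0.172414.
d = −(3/4) ln(1 − 4p/3) = −0.75 ln(1 − 0.229885) = −0.75 ln(0.770115)
  = −0.75 × (-0.261215) = 0.195911 substitutions/site.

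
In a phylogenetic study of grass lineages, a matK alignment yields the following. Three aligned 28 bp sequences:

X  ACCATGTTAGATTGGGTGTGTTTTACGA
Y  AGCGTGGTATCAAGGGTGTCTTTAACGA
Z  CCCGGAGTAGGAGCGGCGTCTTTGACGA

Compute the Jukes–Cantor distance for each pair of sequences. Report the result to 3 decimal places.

X–Y: 9/28 sites differ → p ≈ 0.321429, d = −0.75 ln(1 − 0.428572) = 0.419713 ≈ 0.420.
X–Z: 12/28 sites differ → p ≈ 0.428571, d = −0.75 ln(1 − 0.571428) = 0.635472 ≈ 0.635.
Y–Z: 10/28 sites differ → p ≈ 0.357143, d = −0.75 ln(1 − 0.476191) = 0.484971 ≈ 0.485.

d(X,Y) = 0.420, d(X,Z) = 0.635, d(Y,Z) = 0.485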